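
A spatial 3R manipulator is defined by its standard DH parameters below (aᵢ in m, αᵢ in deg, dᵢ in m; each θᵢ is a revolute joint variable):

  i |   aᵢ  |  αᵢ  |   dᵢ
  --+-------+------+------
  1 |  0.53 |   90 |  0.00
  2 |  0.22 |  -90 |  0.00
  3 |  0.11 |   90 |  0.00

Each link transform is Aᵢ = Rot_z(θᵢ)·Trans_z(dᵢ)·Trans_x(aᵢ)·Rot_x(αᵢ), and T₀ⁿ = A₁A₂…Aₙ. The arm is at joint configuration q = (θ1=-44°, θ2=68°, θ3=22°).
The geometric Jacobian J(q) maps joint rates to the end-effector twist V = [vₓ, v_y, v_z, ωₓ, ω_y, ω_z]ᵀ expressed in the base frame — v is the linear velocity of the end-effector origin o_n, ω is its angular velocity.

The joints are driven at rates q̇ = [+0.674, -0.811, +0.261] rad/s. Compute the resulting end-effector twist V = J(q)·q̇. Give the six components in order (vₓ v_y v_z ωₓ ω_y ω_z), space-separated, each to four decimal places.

o_n = [0.4966, -0.4223, 0.2985]
J₁: ẑ×o_n = [0.4223, 0.4966, -0.0000], ω = ẑ
J2: z=[-0.6947, -0.7193, 0.0000] o=[0.3813, -0.3682, 0.0000] → [-0.2148, 0.2074, 0.1206, -0.6947, -0.7193, 0.0000]
J3: z=[-0.6670, 0.6441, 0.3746] o=[0.4405, -0.4254, 0.2040] → [0.0597, 0.0841, -0.0382, -0.6670, 0.6441, 0.3746]
V = J·q̇ = [0.4744, 0.1885, -0.1078, 0.3893, 0.7515, 0.7718]

0.4744 0.1885 -0.1078 0.3893 0.7515 0.7718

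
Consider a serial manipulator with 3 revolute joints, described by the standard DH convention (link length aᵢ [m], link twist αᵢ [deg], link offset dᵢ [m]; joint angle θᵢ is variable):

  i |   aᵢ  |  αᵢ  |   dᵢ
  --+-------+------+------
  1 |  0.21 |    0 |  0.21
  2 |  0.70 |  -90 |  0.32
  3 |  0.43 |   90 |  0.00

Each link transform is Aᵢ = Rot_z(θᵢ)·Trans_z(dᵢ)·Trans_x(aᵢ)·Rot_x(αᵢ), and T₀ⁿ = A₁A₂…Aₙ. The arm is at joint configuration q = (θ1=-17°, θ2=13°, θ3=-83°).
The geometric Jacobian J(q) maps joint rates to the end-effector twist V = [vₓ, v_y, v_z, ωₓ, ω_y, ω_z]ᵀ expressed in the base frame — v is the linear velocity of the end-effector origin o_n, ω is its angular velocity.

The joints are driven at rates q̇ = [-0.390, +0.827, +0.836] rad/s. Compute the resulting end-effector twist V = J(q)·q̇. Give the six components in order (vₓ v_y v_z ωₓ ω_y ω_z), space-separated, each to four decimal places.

o_n = [0.9514, -0.1139, 0.9568]
J₁: ẑ×o_n = [0.1139, 0.9514, -0.0000], ω = ẑ
J2: z=[0.0000, 0.0000, 1.0000] o=[0.2008, -0.0614, 0.2100] → [0.0525, 0.7506, -0.0000, 0.0000, 0.0000, 1.0000]
J3: z=[0.0698, 0.9976, 0.0000] o=[0.8991, -0.1102, 0.5300] → [0.4258, -0.0298, -0.0524, 0.0698, 0.9976, 0.0000]
V = J·q̇ = [0.3549, 0.2248, -0.0438, 0.0583, 0.8340, 0.4370]

0.3549 0.2248 -0.0438 0.0583 0.8340 0.4370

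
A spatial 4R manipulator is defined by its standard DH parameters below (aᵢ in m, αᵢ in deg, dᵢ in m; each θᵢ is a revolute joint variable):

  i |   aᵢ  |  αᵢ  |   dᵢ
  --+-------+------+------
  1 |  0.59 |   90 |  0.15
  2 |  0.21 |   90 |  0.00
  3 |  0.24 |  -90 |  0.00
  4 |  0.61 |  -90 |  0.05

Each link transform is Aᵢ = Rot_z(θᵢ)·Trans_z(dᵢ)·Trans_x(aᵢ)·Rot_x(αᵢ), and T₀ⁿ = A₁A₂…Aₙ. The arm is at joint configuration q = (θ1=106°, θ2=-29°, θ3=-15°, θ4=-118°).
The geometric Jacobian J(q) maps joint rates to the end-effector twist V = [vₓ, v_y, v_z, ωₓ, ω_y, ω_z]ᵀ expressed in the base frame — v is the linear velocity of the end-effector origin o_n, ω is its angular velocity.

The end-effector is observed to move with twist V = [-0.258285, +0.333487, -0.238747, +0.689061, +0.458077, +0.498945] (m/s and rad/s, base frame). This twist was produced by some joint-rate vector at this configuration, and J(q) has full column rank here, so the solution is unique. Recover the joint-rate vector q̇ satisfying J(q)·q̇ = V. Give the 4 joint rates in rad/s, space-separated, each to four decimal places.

0.2410 0.4380 -0.3470 0.3630

o_n = [-0.0756, 0.4825, -0.4074]
J₁: ẑ×o_n = [-0.4825, -0.0756, 0.0000], ω = ẑ
J2: z=[0.9613, 0.2756, 0.0000] o=[-0.1626, 0.5671, 0.1500] → [-0.1536, 0.5358, -0.1053, 0.9613, 0.2756, 0.0000]
J3: z=[0.1336, -0.4660, -0.8746] o=[-0.2133, 0.7437, 0.0482] → [-0.0161, -0.0595, 0.0292, 0.1336, -0.4660, -0.8746]
J4: z=[0.8661, 0.4838, -0.1255] o=[-0.3288, 0.9215, -0.0642] → [-0.2211, 0.2655, -0.5027, 0.8661, 0.4838, -0.1255]
q̇ = J⁺·V = [0.2410, 0.4380, -0.3470, 0.3630]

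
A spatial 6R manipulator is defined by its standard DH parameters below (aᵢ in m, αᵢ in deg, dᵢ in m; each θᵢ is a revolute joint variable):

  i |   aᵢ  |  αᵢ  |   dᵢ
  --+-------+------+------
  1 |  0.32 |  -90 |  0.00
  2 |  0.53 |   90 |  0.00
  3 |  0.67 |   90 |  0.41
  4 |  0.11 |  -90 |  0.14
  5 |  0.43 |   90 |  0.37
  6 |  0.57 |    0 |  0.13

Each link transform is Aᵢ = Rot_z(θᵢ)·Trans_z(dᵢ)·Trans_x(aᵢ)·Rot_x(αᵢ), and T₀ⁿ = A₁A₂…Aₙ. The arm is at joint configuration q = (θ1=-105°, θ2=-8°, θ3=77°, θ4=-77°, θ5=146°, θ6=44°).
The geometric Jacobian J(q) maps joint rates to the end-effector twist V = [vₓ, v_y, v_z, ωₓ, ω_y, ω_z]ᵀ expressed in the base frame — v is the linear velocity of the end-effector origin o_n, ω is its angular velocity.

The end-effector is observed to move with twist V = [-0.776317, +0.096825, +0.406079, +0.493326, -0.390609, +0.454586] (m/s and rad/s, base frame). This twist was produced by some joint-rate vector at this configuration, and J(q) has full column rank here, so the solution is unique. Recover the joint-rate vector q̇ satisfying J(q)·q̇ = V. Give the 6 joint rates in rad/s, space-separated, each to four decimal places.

o_n = [1.1739, -0.8961, 1.1275]
J₁: ẑ×o_n = [0.8961, 1.1739, -0.0000], ω = ẑ
J2: z=[0.9659, -0.2588, 0.0000] o=[-0.0828, -0.3091, 0.0000] → [-0.2918, -1.0891, -0.2418, 0.9659, -0.2588, 0.0000]
J3: z=[0.0360, 0.1344, 0.9903] o=[-0.2187, -0.8161, 0.0738] → [0.2209, 1.3411, -0.1901, 0.0360, 0.1344, 0.9903]
J4: z=[-0.4670, -0.8738, 0.1356] o=[0.3881, -1.0741, 0.5007] → [-0.5718, 0.3993, 0.6036, -0.4670, -0.8738, 0.1356]
J5: z=[0.8690, -0.4251, 0.2533] o=[0.3407, -1.2224, 0.4144] → [-0.3858, -0.4086, 0.6377, 0.8690, -0.4251, 0.2533]
J6: z=[0.4787, 0.5924, -0.6480] o=[0.7162, -1.0854, 0.8169] → [0.3066, -0.4453, -0.1806, 0.4787, 0.5924, -0.6480]
q̇ = J⁺·V = [-0.6290, -0.0350, 0.7220, 0.0220, 0.7400, -0.2750]

-0.6290 -0.0350 0.7220 0.0220 0.7400 -0.2750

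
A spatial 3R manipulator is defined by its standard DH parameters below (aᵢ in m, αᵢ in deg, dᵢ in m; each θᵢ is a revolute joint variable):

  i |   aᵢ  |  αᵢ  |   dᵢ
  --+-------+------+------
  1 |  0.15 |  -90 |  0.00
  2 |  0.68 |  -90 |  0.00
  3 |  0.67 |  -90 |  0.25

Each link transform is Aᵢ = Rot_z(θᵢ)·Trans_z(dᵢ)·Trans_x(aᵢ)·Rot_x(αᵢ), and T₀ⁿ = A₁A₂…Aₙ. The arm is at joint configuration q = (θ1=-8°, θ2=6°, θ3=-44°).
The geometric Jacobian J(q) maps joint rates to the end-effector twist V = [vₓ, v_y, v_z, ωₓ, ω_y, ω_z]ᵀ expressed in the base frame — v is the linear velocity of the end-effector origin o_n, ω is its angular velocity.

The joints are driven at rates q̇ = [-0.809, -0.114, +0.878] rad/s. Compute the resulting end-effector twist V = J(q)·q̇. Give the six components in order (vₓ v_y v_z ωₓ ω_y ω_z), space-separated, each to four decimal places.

0.6141 -1.5589 0.0860 -0.1067 -0.1001 -1.6822

o_n = [1.3318, 0.2828, -0.3701]
J₁: ẑ×o_n = [-0.2828, 1.3318, 0.0000], ω = ẑ
J2: z=[0.1392, 0.9903, 0.0000] o=[0.1485, -0.0209, 0.0000] → [-0.3665, 0.0515, -1.1295, 0.1392, 0.9903, 0.0000]
J3: z=[-0.1035, 0.0145, -0.9945] o=[0.8182, -0.1150, -0.0711] → [0.3913, -0.5417, -0.0486, -0.1035, 0.0145, -0.9945]
V = J·q̇ = [0.6141, -1.5589, 0.0860, -0.1067, -0.1001, -1.6822]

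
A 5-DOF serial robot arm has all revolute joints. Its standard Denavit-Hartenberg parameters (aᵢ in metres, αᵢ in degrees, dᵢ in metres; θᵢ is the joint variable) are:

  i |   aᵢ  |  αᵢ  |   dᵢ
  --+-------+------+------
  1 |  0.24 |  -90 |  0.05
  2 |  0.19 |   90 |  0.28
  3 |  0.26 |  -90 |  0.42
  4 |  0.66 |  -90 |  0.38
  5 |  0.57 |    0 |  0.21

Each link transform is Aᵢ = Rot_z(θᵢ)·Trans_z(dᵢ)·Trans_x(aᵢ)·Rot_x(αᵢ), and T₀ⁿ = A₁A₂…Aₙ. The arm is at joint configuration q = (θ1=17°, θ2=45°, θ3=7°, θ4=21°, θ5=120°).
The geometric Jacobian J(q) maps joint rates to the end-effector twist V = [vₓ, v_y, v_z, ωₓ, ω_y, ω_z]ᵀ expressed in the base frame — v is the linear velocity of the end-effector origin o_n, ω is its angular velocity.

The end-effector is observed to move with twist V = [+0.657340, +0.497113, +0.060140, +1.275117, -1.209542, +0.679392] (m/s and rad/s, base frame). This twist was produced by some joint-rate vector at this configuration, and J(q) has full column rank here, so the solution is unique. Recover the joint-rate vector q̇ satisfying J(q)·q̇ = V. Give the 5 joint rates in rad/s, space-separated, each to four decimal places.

0.2860 -0.6970 0.2910 -0.8670 -0.6420

o_n = [0.7189, 0.4628, -0.4062]
J₁: ẑ×o_n = [-0.4628, 0.7189, 0.0000], ω = ẑ
J2: z=[-0.2924, 0.9563, 0.0000] o=[0.2295, 0.0702, 0.0500] → [-0.4362, -0.1334, -0.5828, -0.2924, 0.9563, 0.0000]
J3: z=[0.6762, 0.2067, 0.7071] o=[0.2761, 0.3772, -0.0844] → [-0.1271, 0.5307, -0.0337, 0.6762, 0.2067, 0.7071]
J4: z=[-0.3726, 0.9240, 0.0862] o=[0.7254, 0.5477, 0.0302] → [-0.3959, -0.1631, 0.0376, -0.3726, 0.9240, 0.0862]
J5: z=[-0.8591, -0.3083, -0.4086] o=[0.8154, 1.0482, -0.5368] → [-0.2795, 0.1516, 0.4731, -0.8591, -0.3083, -0.4086]
q̇ = J⁺·V = [0.2860, -0.6970, 0.2910, -0.8670, -0.6420]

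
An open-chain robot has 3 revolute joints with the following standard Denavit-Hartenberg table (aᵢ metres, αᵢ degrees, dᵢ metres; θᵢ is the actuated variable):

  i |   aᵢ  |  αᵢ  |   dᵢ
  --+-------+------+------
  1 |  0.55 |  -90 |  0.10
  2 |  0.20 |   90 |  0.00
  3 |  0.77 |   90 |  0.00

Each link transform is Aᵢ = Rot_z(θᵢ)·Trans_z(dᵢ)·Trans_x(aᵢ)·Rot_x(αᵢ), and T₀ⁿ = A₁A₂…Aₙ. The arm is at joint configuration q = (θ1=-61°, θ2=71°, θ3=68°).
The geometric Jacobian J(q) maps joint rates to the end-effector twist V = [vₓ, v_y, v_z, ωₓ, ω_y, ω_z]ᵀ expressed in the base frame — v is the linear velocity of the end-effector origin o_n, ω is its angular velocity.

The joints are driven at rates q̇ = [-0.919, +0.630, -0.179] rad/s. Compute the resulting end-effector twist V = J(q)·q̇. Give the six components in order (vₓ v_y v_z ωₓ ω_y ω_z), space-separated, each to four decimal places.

-0.4179 -0.6967 -0.2210 0.4690 0.4535 -0.9773

o_n = [0.9682, -0.2740, -0.3618]
J₁: ẑ×o_n = [0.2740, 0.9682, -0.0000], ω = ẑ
J2: z=[0.8746, 0.4848, 0.0000] o=[0.2666, -0.4810, 0.1000] → [-0.2239, 0.4039, -0.1590, 0.8746, 0.4848, 0.0000]
J3: z=[0.4584, -0.8270, 0.3256] o=[0.2982, -0.5380, -0.0891] → [0.1396, 0.3431, 0.6750, 0.4584, -0.8270, 0.3256]
V = J·q̇ = [-0.4179, -0.6967, -0.2210, 0.4690, 0.4535, -0.9773]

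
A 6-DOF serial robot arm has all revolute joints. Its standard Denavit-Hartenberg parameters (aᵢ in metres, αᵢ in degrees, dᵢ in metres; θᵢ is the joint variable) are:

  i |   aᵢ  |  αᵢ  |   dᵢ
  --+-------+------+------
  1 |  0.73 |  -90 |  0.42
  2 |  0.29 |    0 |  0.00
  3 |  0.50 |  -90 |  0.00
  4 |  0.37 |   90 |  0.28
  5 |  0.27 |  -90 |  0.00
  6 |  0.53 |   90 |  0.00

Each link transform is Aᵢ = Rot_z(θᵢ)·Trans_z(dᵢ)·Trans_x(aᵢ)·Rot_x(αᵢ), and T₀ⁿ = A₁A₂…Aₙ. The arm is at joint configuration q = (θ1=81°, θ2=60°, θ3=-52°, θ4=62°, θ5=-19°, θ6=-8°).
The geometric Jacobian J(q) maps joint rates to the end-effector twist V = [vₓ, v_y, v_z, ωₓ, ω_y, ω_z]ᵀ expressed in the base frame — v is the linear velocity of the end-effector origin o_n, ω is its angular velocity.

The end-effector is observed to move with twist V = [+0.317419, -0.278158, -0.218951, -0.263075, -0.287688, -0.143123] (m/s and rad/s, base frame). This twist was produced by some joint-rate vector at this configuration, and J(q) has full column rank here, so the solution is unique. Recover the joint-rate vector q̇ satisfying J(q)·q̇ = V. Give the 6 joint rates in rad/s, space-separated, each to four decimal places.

o_n = [1.2494, 1.7795, -0.0041]
J₁: ẑ×o_n = [-1.7795, 1.2494, 0.0000], ω = ẑ
J2: z=[-0.9877, 0.1564, 0.0000] o=[0.1142, 0.7210, 0.4200] → [-0.0663, -0.4189, -1.2231, -0.9877, 0.1564, 0.0000]
J3: z=[-0.9877, 0.1564, 0.0000] o=[0.1369, 0.8642, 0.1689] → [-0.0271, -0.1708, -1.0781, -0.9877, 0.1564, 0.0000]
J4: z=[-0.0218, -0.1375, -0.9903] o=[0.2143, 1.3533, 0.0993] → [0.4363, -1.0272, 0.1330, -0.0218, -0.1375, -0.9903]
J5: z=[-0.3269, 0.9370, -0.1229] o=[0.5578, 1.4336, -0.2022] → [0.2281, -0.0202, -0.7611, -0.3269, 0.9370, -0.1229]
J6: z=[0.2870, -0.0254, -0.9576] o=[0.8009, 1.5276, -0.1318] → [0.2380, -0.4661, 0.0837, 0.2870, -0.0254, -0.9576]
q̇ = J⁺·V = [-0.2810, 0.1480, 0.3110, -0.2520, -0.4160, 0.1700]

-0.2810 0.1480 0.3110 -0.2520 -0.4160 0.1700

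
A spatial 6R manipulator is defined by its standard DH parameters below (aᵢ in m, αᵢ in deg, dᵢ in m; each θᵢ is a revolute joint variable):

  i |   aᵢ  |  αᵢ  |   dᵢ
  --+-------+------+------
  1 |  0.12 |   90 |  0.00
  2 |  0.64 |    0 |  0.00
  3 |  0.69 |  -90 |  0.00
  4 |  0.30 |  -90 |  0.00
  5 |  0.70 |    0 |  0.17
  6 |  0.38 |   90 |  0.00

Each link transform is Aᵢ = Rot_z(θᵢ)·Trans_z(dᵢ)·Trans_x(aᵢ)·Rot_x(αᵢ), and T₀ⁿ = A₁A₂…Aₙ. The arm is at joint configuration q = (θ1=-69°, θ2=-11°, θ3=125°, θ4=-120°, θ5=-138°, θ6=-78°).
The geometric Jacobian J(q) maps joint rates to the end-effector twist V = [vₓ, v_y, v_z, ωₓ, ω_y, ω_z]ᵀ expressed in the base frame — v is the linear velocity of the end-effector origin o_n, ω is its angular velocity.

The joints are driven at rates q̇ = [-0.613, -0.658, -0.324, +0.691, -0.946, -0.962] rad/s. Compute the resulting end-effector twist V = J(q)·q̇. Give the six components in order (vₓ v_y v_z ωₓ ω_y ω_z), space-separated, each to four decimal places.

o_n = [0.3747, 0.0618, 0.7841]
J₁: ẑ×o_n = [-0.0618, 0.3747, 0.0000], ω = ẑ
J2: z=[-0.9336, -0.3584, 0.0000] o=[0.0430, -0.1120, 0.0000] → [-0.2810, 0.7320, -0.0434, -0.9336, -0.3584, 0.0000]
J3: z=[-0.9336, -0.3584, 0.0000] o=[0.2681, -0.6985, -0.1221] → [-0.3247, 0.8460, -0.6717, -0.9336, -0.3584, 0.0000]
J4: z=[-0.3274, 0.8529, -0.4067] o=[0.1676, -0.4365, 0.5082] → [0.4380, 0.0061, -0.3398, -0.3274, 0.8529, -0.4067]
J5: z=[-0.5930, 0.1497, 0.7912] o=[-0.0531, -0.5866, 0.3712] → [-0.4512, 0.5833, -0.4486, -0.5930, 0.1497, 0.7912]
J6: z=[-0.5930, 0.1497, 0.7912] o=[0.0754, 0.0985, 0.5528] → [0.0637, 0.3739, -0.0230, -0.5930, 0.1497, 0.7912]
V = J·q̇ = [0.9962, -1.8927, 0.4579, 1.8220, 0.6557, -2.4036]

0.9962 -1.8927 0.4579 1.8220 0.6557 -2.4036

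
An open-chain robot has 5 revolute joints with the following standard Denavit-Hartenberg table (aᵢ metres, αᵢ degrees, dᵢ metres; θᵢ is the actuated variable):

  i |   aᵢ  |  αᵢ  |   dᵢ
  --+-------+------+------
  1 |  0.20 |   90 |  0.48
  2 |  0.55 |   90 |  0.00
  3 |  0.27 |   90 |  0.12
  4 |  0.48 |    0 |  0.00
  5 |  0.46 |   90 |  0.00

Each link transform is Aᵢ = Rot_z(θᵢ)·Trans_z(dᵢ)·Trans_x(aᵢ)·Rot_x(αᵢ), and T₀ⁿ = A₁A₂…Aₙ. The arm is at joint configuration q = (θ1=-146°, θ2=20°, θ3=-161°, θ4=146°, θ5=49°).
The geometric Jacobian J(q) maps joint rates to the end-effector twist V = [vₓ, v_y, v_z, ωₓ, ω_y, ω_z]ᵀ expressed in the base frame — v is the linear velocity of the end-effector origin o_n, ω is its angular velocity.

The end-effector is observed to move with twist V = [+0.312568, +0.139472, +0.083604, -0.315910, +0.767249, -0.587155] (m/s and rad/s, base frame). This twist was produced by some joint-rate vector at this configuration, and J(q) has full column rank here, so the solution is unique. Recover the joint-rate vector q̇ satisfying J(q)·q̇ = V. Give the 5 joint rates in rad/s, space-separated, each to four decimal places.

o_n = [-1.1964, -0.5822, 0.6001]
J₁: ẑ×o_n = [0.5822, -1.1964, 0.0000], ω = ẑ
J2: z=[-0.5592, 0.8290, 0.0000] o=[-0.1658, -0.1118, 0.4800] → [0.0995, 0.0671, 1.1174, -0.5592, 0.8290, 0.0000]
J3: z=[-0.2835, -0.1913, -0.9397] o=[-0.5943, -0.4008, 0.6681] → [-0.1574, 0.5465, -0.0637, -0.2835, -0.1913, -0.9397]
J4: z=[-0.2751, 0.9549, -0.1114] o=[-0.3803, -0.3625, 0.4680] → [0.1016, 0.1272, 0.8398, -0.2751, 0.9549, -0.1114]
J5: z=[-0.2751, 0.9549, -0.1114] o=[-0.8219, -0.5042, 0.3445] → [0.2354, 0.1120, 0.3790, -0.2751, 0.9549, -0.1114]
q̇ = J⁺·V = [0.3910, -0.6150, 0.8620, 0.5500, 0.9600]

0.3910 -0.6150 0.8620 0.5500 0.9600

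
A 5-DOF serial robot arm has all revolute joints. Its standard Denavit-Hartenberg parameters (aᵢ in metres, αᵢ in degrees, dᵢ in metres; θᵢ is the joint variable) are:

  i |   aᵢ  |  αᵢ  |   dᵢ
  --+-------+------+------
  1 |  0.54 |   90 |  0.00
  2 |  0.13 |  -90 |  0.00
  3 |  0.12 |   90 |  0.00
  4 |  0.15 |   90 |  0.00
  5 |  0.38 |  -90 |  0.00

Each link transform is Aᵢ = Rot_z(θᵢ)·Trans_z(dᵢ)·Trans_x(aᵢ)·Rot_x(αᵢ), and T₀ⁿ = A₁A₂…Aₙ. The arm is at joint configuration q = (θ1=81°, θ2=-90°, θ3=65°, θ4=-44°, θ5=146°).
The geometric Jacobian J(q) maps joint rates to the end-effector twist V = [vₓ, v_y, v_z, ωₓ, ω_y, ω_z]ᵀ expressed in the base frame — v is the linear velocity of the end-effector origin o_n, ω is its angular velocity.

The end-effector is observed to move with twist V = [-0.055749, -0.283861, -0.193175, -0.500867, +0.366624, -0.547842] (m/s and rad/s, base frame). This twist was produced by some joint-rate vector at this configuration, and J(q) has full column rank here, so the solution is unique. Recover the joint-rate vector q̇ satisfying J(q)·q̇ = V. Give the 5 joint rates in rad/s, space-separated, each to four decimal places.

o_n = [0.1900, 0.6327, -0.3231]
J₁: ẑ×o_n = [-0.6327, 0.1900, 0.0000], ω = ẑ
J2: z=[0.9877, -0.1564, 0.0000] o=[0.0845, 0.5334, 0.0000] → [0.0505, 0.3191, 0.1146, 0.9877, -0.1564, 0.0000]
J3: z=[0.1564, 0.9877, 0.0000] o=[0.0845, 0.5334, -0.1300] → [-0.1907, 0.0302, -0.0886, 0.1564, 0.9877, 0.0000]
J4: z=[0.4174, -0.0661, -0.9063] o=[-0.0229, 0.5504, -0.1807] → [0.0841, -0.1335, 0.0484, 0.4174, -0.0661, -0.9063]
J5: z=[0.5093, -0.8090, 0.2936] o=[-0.1358, 0.4627, -0.2263] → [0.0284, 0.1449, 0.3501, 0.5093, -0.8090, 0.2936]
q̇ = J⁺·V = [0.1250, -0.4910, -0.0680, 0.5840, -0.4890]

0.1250 -0.4910 -0.0680 0.5840 -0.4890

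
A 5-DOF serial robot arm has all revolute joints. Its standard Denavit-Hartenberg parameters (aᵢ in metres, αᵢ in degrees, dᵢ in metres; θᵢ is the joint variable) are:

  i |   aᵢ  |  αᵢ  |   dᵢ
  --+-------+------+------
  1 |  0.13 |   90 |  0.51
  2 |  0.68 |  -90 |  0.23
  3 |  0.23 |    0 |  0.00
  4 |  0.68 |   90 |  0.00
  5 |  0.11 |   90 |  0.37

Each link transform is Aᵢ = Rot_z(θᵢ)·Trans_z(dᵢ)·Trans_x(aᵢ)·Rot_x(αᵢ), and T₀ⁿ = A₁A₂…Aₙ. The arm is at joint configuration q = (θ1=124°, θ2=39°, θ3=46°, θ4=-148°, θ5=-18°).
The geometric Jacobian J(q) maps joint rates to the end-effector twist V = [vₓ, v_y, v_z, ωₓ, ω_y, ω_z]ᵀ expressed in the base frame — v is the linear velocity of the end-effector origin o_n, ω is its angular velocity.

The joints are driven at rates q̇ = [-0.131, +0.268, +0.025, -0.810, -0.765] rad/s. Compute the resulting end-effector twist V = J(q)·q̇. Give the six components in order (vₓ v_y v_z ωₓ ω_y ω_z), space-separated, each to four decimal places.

-0.0352 -0.6447 -0.3313 -0.2474 1.1305 -0.2701

o_n = [0.4046, 0.7505, 0.6816]
J₁: ẑ×o_n = [-0.7505, 0.4046, 0.0000], ω = ẑ
J2: z=[0.8290, 0.5592, 0.0000] o=[-0.0727, 0.1078, 0.5100] → [0.0960, -0.1423, 0.2660, 0.8290, 0.5592, 0.0000]
J3: z=[0.3519, -0.5217, 0.7771] o=[-0.1775, 0.6745, 0.9379] → [0.0746, 0.5426, 0.3305, 0.3519, -0.5217, 0.7771]
J4: z=[0.3519, -0.5217, 0.7771] o=[-0.3841, 0.6849, 1.0385] → [0.1352, 0.7385, 0.4346, 0.3519, -0.5217, 0.7771]
J5: z=[0.2527, -0.7465, -0.6156] o=[0.2287, 0.9658, 0.9495] → [0.0675, -0.0405, 0.0769, 0.2527, -0.7465, -0.6156]
V = J·q̇ = [-0.0352, -0.6447, -0.3313, -0.2474, 1.1305, -0.2701]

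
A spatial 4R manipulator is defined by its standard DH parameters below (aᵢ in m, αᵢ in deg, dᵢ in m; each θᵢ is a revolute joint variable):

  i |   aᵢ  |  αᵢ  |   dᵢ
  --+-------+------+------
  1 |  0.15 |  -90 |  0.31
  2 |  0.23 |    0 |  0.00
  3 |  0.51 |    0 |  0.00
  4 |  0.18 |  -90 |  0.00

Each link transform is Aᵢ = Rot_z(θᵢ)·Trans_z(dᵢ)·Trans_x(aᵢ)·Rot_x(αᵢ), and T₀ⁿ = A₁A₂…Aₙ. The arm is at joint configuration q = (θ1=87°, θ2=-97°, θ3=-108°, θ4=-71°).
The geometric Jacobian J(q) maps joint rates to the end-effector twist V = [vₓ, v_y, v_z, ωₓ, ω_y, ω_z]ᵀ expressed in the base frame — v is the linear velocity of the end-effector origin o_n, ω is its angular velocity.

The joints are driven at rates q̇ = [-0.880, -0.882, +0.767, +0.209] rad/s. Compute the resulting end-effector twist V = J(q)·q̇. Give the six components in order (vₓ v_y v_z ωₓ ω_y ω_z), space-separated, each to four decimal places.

o_n = [-0.0168, -0.3210, 0.1437]
J₁: ẑ×o_n = [0.3210, -0.0168, 0.0000], ω = ẑ
J2: z=[-0.9986, 0.0523, 0.0000] o=[0.0079, 0.1498, 0.3100] → [-0.0087, -0.1660, 0.4714, -0.9986, 0.0523, 0.0000]
J3: z=[-0.9986, 0.0523, 0.0000] o=[0.0064, 0.1218, 0.5383] → [-0.0206, -0.3940, 0.4434, -0.9986, 0.0523, 0.0000]
J4: z=[-0.9986, 0.0523, 0.0000] o=[-0.0178, -0.3398, 0.3228] → [-0.0094, -0.1788, -0.0188, -0.9986, 0.0523, 0.0000]
V = J·q̇ = [-0.2926, -0.1783, -0.0796, -0.0939, 0.0049, -0.8800]

-0.2926 -0.1783 -0.0796 -0.0939 0.0049 -0.8800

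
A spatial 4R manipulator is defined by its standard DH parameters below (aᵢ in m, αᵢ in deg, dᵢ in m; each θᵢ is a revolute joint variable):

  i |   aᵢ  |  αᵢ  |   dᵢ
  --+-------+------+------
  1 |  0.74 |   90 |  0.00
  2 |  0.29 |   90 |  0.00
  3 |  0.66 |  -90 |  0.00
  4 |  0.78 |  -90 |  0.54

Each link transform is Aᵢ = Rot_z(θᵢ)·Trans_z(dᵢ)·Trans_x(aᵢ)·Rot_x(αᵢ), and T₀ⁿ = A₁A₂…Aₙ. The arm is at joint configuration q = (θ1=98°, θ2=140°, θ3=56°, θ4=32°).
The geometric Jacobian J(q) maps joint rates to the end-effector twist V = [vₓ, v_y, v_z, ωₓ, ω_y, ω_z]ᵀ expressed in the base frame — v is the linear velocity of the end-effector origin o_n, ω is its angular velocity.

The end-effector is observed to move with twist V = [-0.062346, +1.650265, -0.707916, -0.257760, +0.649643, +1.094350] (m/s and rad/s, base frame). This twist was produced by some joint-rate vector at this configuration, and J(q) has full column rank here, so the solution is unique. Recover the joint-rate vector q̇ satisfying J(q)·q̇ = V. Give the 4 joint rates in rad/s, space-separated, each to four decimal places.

0.5390 -0.2750 0.8620 0.1970

o_n = [1.3799, 0.2232, 0.0570]
J₁: ẑ×o_n = [-0.2232, 1.3799, 0.0000], ω = ẑ
J2: z=[0.9903, 0.1392, 0.0000] o=[-0.1030, 0.7328, 0.0000] → [0.0079, -0.0565, -0.7110, 0.9903, 0.1392, 0.0000]
J3: z=[-0.0895, 0.6365, 0.7660] o=[-0.0721, 0.5128, 0.1864] → [0.1395, 1.1007, -0.8983, -0.0895, 0.6365, 0.7660]
J4: z=[0.4654, 0.7067, -0.5329] o=[0.5091, 0.3090, 0.4236] → [-0.3048, -0.2934, -0.6553, 0.4654, 0.7067, -0.5329]
q̇ = J⁺·V = [0.5390, -0.2750, 0.8620, 0.1970]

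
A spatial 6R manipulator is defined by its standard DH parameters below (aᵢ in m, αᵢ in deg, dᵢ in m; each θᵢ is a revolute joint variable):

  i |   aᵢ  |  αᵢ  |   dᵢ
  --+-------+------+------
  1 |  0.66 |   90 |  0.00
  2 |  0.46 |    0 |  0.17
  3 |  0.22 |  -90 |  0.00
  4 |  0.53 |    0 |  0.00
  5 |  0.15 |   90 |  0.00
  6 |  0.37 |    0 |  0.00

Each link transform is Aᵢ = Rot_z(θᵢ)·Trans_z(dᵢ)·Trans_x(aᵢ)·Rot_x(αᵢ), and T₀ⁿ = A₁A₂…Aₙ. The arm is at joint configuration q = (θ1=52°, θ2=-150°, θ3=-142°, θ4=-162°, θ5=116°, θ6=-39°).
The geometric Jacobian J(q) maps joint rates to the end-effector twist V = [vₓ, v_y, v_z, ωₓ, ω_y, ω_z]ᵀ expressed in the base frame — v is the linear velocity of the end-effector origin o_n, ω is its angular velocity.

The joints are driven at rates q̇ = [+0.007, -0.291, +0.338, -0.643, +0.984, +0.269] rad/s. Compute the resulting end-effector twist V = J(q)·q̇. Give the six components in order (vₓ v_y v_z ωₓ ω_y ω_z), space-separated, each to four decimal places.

-0.3743 0.1480 0.1976 -0.0550 -0.4502 -0.0447

o_n = [0.8096, -0.0171, -0.2988]
J₁: ẑ×o_n = [0.0171, 0.8096, -0.0000], ω = ẑ
J2: z=[0.7880, -0.6157, 0.0000] o=[0.4063, 0.5201, 0.0000] → [0.1840, 0.2355, -0.1750, 0.7880, -0.6157, 0.0000]
J3: z=[0.7880, -0.6157, 0.0000] o=[0.2950, 0.1015, -0.2300] → [0.0424, 0.0542, 0.2233, 0.7880, -0.6157, 0.0000]
J4: z=[-0.5708, -0.7306, 0.3746] o=[0.3458, 0.1664, -0.0260] → [0.2681, 0.0181, 0.4437, -0.5708, -0.7306, 0.3746]
J5: z=[-0.5708, -0.7306, 0.3746] o=[0.3586, -0.0832, -0.4934] → [-0.1669, 0.2800, 0.2918, -0.5708, -0.7306, 0.3746]
J6: z=[0.3815, -0.6400, -0.6670] o=[0.4676, -0.1189, -0.3968] → [0.0052, -0.2655, 0.2577, 0.3815, -0.6400, -0.6670]
V = J·q̇ = [-0.3743, 0.1480, 0.1976, -0.0550, -0.4502, -0.0447]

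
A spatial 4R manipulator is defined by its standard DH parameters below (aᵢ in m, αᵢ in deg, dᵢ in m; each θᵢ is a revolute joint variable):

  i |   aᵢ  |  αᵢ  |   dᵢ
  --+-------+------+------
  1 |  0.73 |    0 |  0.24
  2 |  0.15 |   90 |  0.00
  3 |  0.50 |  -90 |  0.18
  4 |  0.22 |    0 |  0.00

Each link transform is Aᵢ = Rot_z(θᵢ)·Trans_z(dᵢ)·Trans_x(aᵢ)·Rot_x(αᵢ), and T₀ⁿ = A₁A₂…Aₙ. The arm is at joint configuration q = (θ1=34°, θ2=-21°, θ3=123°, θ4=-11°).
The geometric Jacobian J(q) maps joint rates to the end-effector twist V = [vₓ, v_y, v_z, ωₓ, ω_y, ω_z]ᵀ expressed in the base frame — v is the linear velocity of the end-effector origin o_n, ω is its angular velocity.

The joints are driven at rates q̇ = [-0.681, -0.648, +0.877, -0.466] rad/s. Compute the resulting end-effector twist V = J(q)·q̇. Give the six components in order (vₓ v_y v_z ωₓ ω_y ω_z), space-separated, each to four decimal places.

-0.5613 -0.3819 -0.3584 0.5781 -0.7666 -1.0752

o_n = [0.4213, 0.1379, 0.8405]
J₁: ẑ×o_n = [-0.1379, 0.4213, 0.0000], ω = ẑ
J2: z=[0.0000, 0.0000, 1.0000] o=[0.6052, 0.4082, 0.2400] → [0.2703, -0.1839, 0.0000, 0.0000, 0.0000, 1.0000]
J3: z=[0.2250, -0.9744, 0.0000] o=[0.7514, 0.4420, 0.2400] → [-0.5851, -0.1351, -0.3899, 0.2250, -0.9744, 0.0000]
J4: z=[-0.8172, -0.1887, -0.5446] o=[0.5265, 0.2053, 0.6593] → [-0.0709, 0.2053, 0.0352, -0.8172, -0.1887, -0.5446]
V = J·q̇ = [-0.5613, -0.3819, -0.3584, 0.5781, -0.7666, -1.0752]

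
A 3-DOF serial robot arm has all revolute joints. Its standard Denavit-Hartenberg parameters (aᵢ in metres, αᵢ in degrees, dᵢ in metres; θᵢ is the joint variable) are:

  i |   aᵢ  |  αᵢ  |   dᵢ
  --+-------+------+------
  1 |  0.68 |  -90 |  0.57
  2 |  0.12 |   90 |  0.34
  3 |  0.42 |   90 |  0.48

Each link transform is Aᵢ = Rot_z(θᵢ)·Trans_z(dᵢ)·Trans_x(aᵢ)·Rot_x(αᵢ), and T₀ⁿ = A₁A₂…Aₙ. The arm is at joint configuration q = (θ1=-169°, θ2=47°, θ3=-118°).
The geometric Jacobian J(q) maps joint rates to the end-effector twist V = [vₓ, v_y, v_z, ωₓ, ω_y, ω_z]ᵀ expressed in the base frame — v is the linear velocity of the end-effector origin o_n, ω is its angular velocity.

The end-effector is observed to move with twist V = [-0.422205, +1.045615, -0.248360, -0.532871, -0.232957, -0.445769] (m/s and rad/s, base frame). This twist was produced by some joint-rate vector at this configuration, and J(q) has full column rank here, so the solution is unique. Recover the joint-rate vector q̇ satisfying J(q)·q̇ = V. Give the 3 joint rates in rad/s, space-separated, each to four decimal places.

-0.9750 0.1270 0.7760

o_n = [-0.9663, -0.1564, 0.9538]
J₁: ẑ×o_n = [0.1564, -0.9663, 0.0000], ω = ẑ
J2: z=[0.1908, -0.9816, 0.0000] o=[-0.6675, -0.1298, 0.5700] → [-0.3768, -0.0732, -0.2984, 0.1908, -0.9816, 0.0000]
J3: z=[-0.7179, -0.1395, 0.6820] o=[-0.6830, -0.4791, 0.4822] → [-0.2859, 0.1453, -0.2712, -0.7179, -0.1395, 0.6820]
q̇ = J⁺·V = [-0.9750, 0.1270, 0.7760]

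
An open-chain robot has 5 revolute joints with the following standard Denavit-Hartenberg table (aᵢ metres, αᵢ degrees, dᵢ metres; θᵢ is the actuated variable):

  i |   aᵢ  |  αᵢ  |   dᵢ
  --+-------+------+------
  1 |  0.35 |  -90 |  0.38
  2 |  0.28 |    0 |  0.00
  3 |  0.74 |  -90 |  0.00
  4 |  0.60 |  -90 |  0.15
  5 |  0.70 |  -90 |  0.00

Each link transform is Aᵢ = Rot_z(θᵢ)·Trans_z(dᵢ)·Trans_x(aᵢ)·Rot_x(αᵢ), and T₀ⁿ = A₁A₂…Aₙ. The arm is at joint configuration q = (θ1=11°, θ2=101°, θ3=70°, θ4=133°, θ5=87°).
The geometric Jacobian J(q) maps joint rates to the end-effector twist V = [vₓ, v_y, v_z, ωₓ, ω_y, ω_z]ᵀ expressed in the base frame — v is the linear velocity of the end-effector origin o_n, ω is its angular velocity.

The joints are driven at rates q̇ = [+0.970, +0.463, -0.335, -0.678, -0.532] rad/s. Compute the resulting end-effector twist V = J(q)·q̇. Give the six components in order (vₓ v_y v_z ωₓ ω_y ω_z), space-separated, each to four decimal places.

0.2743 -0.4442 0.0619 -0.2283 -0.2836 0.2395

o_n = [0.1678, -0.4417, -0.4850]
J₁: ẑ×o_n = [0.4417, 0.1678, -0.0000], ω = ẑ
J2: z=[-0.1908, 0.9816, 0.0000] o=[0.3436, 0.0668, 0.3800] → [-0.8491, -0.1650, 0.2696, -0.1908, 0.9816, 0.0000]
J3: z=[-0.1908, 0.9816, 0.0000] o=[0.2911, 0.0566, 0.1051] → [-0.5793, -0.1126, 0.2162, -0.1908, 0.9816, 0.0000]
J4: z=[-0.1536, -0.0298, 0.9877] o=[-0.4263, -0.0829, -0.0106] → [0.3686, 0.5140, 0.0728, -0.1536, -0.0298, 0.9877]
J5: z=[0.5789, 0.8073, 0.1144] o=[0.0311, -0.4410, 0.2015] → [-0.5541, 0.4131, -0.1108, 0.5789, 0.8073, 0.1144]
V = J·q̇ = [0.2743, -0.4442, 0.0619, -0.2283, -0.2836, 0.2395]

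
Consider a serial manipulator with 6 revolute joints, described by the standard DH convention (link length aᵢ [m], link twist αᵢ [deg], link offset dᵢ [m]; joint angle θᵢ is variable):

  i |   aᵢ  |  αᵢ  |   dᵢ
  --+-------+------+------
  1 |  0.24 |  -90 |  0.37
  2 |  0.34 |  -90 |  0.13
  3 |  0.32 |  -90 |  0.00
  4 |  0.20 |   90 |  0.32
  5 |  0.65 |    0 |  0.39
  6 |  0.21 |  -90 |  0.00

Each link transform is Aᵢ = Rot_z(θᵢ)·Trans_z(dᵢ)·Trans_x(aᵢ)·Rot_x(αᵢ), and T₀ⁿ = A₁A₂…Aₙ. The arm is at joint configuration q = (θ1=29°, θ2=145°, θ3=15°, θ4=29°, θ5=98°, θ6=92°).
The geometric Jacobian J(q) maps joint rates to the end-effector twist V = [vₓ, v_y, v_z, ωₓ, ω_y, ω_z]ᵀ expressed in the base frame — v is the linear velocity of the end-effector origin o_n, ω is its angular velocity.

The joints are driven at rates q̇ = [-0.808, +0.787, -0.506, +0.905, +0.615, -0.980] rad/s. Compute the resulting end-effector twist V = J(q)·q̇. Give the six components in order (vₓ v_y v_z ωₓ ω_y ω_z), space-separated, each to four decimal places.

o_n = [0.0744, -0.9596, 0.3958]
J₁: ẑ×o_n = [0.9596, 0.0744, -0.0000], ω = ẑ
J2: z=[-0.4848, 0.8746, 0.0000] o=[0.2099, 0.1164, 0.3700] → [0.0225, 0.0125, 0.6401, -0.4848, 0.8746, 0.0000]
J3: z=[-0.5017, -0.2781, 0.8192] o=[-0.0967, 0.0950, 0.1750] → [0.8025, 0.2509, 0.5766, -0.5017, -0.2781, 0.8192]
J4: z=[0.6537, -0.7420, 0.1485] o=[-0.2780, -0.1002, -0.0023] → [-0.1678, -0.2079, -0.3003, 0.6537, -0.7420, 0.1485]
J5: z=[-0.7134, -0.5389, 0.4478] o=[-0.1193, -0.4173, -0.1311] → [-0.0411, 0.4627, 0.4912, -0.7134, -0.5389, 0.4478]
J6: z=[-0.7134, -0.5389, 0.4478] o=[0.0461, -1.0691, 0.2188] → [-0.1444, 0.1389, -0.0629, -0.7134, -0.5389, 0.4478]
V = J·q̇ = [-1.1993, -0.2170, 0.3039, 0.7243, 0.3542, -1.2516]

-1.1993 -0.2170 0.3039 0.7243 0.3542 -1.2516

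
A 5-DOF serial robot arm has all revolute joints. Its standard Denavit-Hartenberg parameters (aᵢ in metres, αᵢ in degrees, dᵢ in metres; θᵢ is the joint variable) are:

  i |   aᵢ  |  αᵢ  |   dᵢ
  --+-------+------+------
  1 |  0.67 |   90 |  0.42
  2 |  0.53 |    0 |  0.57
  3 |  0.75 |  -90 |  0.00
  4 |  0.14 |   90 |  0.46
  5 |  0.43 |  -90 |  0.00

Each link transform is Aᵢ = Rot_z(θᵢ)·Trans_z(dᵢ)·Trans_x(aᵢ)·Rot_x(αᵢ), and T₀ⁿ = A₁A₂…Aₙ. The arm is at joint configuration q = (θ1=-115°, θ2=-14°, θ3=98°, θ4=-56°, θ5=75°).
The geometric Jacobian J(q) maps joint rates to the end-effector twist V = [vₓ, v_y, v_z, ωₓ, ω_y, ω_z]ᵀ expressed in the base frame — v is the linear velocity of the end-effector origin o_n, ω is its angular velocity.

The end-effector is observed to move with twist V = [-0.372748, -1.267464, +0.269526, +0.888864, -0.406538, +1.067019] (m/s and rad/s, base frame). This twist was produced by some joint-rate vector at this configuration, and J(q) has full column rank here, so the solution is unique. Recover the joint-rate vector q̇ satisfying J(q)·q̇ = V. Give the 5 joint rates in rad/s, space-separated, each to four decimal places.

0.7720 -0.8210 0.0410 0.0380 -0.3530

o_n = [-0.8773, -0.0397, 1.2689]
J₁: ẑ×o_n = [0.0397, -0.8773, 0.0000], ω = ẑ
J2: z=[-0.9063, 0.4226, 0.0000] o=[-0.2832, -0.6072, 0.4200] → [0.3588, 0.7694, -0.2632, -0.9063, 0.4226, 0.0000]
J3: z=[-0.9063, 0.4226, 0.0000] o=[-1.0171, -0.8324, 0.2918] → [0.4130, 0.8856, -0.7775, -0.9063, 0.4226, 0.0000]
J4: z=[0.4203, 0.9013, 0.1045] o=[-1.0502, -0.9035, 1.0377] → [0.1182, -0.0791, 0.2072, 0.4203, 0.9013, 0.1045]
J5: z=[-0.4702, 0.3149, -0.8245] o=[-0.9655, -0.4472, 1.1636] → [0.3691, -0.0232, -0.2194, -0.4702, 0.3149, -0.8245]
q̇ = J⁺·V = [0.7720, -0.8210, 0.0410, 0.0380, -0.3530]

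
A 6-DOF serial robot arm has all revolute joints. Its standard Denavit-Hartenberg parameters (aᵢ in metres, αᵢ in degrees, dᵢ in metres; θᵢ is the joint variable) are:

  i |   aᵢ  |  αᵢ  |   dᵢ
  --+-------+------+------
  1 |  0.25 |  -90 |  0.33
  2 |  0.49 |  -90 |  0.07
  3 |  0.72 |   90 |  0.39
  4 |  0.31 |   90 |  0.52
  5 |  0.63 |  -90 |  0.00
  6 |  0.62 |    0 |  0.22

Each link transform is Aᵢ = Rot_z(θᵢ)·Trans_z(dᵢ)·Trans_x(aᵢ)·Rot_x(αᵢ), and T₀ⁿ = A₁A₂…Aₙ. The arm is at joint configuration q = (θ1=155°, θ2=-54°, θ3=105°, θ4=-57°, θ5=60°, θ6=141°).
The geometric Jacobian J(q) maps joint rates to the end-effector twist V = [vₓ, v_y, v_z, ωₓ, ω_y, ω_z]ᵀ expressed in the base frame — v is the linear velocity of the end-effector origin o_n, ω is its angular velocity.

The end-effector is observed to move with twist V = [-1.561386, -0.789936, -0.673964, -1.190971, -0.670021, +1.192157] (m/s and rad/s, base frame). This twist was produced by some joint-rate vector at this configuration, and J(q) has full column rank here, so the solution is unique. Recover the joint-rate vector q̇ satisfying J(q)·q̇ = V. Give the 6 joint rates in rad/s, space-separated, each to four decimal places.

o_n = [-0.5177, 1.6092, 0.8189]
J₁: ẑ×o_n = [-1.6092, -0.5177, 0.0000], ω = ẑ
J2: z=[-0.4226, -0.9063, 0.0000] o=[-0.2266, 0.1057, 0.3300] → [-0.4431, 0.2066, -0.8993, -0.4226, -0.9063, 0.0000]
J3: z=[-0.7332, 0.3419, -0.5878] o=[-0.5172, 0.1639, 0.7264] → [0.8811, 0.0681, -1.0595, -0.7332, 0.3419, -0.5878]
J4: z=[-0.4052, 0.4745, 0.7815] o=[-0.4100, 0.8813, 0.3464] → [-0.3446, 0.1072, -0.2438, -0.4052, 0.4745, 0.7815]
J5: z=[-0.0587, -0.8665, 0.4957] o=[-0.3378, 1.1761, 0.8702] → [-0.1703, -0.0922, -0.1813, -0.0587, -0.8665, 0.4957]
J6: z=[-0.9927, 0.1030, 0.0626] o=[-0.2715, 1.4838, 1.4160] → [-0.0693, -0.6081, -0.0991, -0.9927, 0.1030, 0.0626]
q̇ = J⁺·V = [0.6800, 0.4990, -0.0130, 0.2640, 0.4930, 0.8600]

0.6800 0.4990 -0.0130 0.2640 0.4930 0.8600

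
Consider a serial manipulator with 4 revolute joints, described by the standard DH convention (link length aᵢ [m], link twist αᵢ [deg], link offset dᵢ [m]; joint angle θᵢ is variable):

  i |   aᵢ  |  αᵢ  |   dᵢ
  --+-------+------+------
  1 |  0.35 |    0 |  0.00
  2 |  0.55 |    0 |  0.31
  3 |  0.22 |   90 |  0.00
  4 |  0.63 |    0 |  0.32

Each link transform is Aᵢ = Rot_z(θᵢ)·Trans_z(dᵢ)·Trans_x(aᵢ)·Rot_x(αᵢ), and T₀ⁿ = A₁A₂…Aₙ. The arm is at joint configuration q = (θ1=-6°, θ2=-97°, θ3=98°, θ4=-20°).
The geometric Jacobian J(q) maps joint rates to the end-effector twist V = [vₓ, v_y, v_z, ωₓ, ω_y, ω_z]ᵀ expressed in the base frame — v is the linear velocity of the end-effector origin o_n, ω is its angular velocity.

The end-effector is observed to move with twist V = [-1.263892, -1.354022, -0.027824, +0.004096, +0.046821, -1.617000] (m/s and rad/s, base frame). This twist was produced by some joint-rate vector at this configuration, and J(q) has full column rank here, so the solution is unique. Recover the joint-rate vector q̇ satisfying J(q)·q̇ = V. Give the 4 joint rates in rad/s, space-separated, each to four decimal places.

-0.6620 -0.4570 -0.4980 -0.0470

o_n = [1.0054, -0.9620, 0.0945]
J₁: ẑ×o_n = [0.9620, 1.0054, -0.0000], ω = ẑ
J2: z=[0.0000, 0.0000, 1.0000] o=[0.3481, -0.0366, 0.0000] → [0.9255, 0.6573, -0.0000, 0.0000, 0.0000, 1.0000]
J3: z=[0.0000, 0.0000, 1.0000] o=[0.2244, -0.5725, 0.3100] → [0.3896, 0.7810, -0.0000, 0.0000, 0.0000, 1.0000]
J4: z=[-0.0872, -0.9962, 0.0000] o=[0.4435, -0.5917, 0.3100] → [0.2147, -0.0188, 0.5920, -0.0872, -0.9962, 0.0000]
q̇ = J⁺·V = [-0.6620, -0.4570, -0.4980, -0.0470]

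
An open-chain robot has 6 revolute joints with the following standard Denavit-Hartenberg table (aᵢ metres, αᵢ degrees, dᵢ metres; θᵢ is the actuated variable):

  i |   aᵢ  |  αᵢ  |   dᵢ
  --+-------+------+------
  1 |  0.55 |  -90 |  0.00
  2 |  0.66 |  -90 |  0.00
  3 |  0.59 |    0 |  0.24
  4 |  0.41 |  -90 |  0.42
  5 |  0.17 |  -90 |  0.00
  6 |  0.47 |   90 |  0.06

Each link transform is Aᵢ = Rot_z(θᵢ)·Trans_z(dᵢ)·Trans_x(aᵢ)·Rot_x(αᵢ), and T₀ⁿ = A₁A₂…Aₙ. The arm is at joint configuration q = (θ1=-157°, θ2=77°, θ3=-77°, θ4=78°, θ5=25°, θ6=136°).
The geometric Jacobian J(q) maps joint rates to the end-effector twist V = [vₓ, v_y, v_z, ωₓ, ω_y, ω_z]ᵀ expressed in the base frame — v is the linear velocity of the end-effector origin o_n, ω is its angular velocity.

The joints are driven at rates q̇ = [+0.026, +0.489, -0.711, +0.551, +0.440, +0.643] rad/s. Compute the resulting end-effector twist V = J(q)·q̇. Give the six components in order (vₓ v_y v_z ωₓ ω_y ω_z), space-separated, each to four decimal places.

o_n = [0.2378, -0.8738, -1.1565]
J₁: ẑ×o_n = [0.8738, 0.2378, -0.0000], ω = ẑ
J2: z=[0.3907, -0.9205, 0.0000] o=[-0.5063, -0.2149, 0.0000] → [1.0645, 0.4519, 0.4275, 0.3907, -0.9205, 0.0000]
J3: z=[0.8969, 0.3807, -0.2250] o=[-0.6429, -0.2729, -0.6431] → [-0.3306, 0.2624, -0.8743, 0.8969, 0.3807, -0.2250]
J4: z=[0.8969, 0.3807, -0.2250] o=[-0.2305, -0.7224, -0.8264] → [-0.1597, 0.1907, -0.3141, 0.8969, 0.3807, -0.2250]
J5: z=[-0.3871, 0.9219, 0.0170] o=[0.0585, -0.5919, -1.3203] → [0.1558, 0.0665, -0.0562, -0.3871, 0.9219, 0.0170]
J6: z=[-0.7225, -0.3147, 0.6156] o=[-0.0389, -0.6303, -1.4542] → [0.0562, 0.3855, 0.2630, -0.7225, -0.3147, 0.6156]
V = J·q̇ = [0.7950, 0.4228, 0.8019, -0.5873, -0.3078, 0.4653]

0.7950 0.4228 0.8019 -0.5873 -0.3078 0.4653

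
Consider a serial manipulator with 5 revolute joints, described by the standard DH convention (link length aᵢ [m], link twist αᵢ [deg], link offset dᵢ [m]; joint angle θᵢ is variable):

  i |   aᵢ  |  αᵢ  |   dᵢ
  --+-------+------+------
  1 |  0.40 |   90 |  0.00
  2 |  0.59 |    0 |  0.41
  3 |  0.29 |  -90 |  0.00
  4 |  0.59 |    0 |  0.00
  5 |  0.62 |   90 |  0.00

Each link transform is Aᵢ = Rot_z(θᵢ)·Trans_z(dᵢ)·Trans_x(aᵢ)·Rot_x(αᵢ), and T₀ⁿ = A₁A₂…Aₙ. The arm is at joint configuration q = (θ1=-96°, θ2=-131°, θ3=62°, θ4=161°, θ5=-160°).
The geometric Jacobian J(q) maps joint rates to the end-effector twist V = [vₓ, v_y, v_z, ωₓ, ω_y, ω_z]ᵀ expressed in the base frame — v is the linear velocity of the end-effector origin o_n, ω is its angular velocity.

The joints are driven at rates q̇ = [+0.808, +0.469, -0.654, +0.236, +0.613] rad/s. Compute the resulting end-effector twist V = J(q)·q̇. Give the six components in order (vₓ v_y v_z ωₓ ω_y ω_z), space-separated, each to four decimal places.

0.4733 -0.3472 -0.1540 0.1011 -0.8076 1.1123

o_n = [-0.2205, -0.1167, -0.7739]
J₁: ẑ×o_n = [0.1167, -0.2205, 0.0000], ω = ẑ
J2: z=[-0.9945, 0.1045, 0.0000] o=[-0.0418, -0.3978, 0.0000] → [-0.0809, -0.7697, -0.2609, -0.9945, 0.1045, 0.0000]
J3: z=[-0.9945, 0.1045, 0.0000] o=[-0.4091, 0.0300, -0.4453] → [-0.0344, -0.3269, 0.1262, -0.9945, 0.1045, 0.0000]
J4: z=[-0.0976, -0.9285, 0.3584] o=[-0.4200, -0.0734, -0.7160] → [0.0693, 0.0658, 0.1894, -0.0976, -0.9285, 0.3584]
J5: z=[-0.0976, -0.9285, 0.3584] o=[-0.2080, 0.1054, -0.1952] → [0.6169, -0.0609, 0.0101, -0.0976, -0.9285, 0.3584]
V = J·q̇ = [0.4733, -0.3472, -0.1540, 0.1011, -0.8076, 1.1123]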